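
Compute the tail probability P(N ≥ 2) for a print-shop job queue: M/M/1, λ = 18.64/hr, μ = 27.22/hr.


ρ = 18.64/27.22 = 0.6848
P(N ≥ n) = ρ^n = 0.6848^2 = 0.468938

Final: 0.468938


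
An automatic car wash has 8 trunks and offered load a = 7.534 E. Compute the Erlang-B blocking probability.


B(c,a) = (a^c/c!) / Σ_{k=0}^{c} a^k/k!
a^8/8! = 257.444966
Σ terms (k=0..8): 1.00000 + 7.53400 + 28.38058 + 71.27309 + 134.24287 + 202.27715 + 253.99268 + 273.36869 + 257.44497 = 1229.514027
B = 257.444966/1229.514027 = 0.209388

Final: 0.209388


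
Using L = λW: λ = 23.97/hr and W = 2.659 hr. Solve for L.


L = λW = 23.97·2.659 = 63.7362

Final: 63.7362


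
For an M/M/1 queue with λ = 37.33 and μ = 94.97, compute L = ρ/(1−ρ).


ρ = λ/μ = 37.33/94.97 = 0.3931
L = ρ/(1−ρ) = 0.3931/(1 − 0.3931) = 0.3931/0.6069 = 0.6476

Final: 0.6476


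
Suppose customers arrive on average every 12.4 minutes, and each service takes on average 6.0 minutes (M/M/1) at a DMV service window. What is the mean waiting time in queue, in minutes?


λ = 60/12.4 = 4.8387 /hr
μ = 60/6.0 = 10.0000 /hr
ρ = λ/μ = 4.8387/10.0000 = 0.4839
Wq = ρ/(μ−λ) = 0.4839/(10.0000−4.8387) = 0.09375 hr
In minutes: 0.09375·60 = 5.625 min

Final: 5.625 min


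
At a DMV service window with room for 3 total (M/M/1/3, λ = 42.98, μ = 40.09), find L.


ρ = 42.98/40.09 = 1.0721
L = ρ[1 − (K+1)ρ^K + Kρ^(K+1)] / [(1−ρ)(1−ρ^(K+1))]
Numerator: 1.0721·(1 − 4·1.232228 + 3·1.321057) = 0.036727
Denominator: (-0.07209)·(-0.321057) = 0.023144
L = 0.036727/0.023144 = 1.5869

Final: 1.5869


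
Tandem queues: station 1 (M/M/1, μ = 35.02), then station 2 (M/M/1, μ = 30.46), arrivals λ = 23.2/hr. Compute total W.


Each node sees arrival rate λ = 23.2/hr (tandem ⇒ throughput preserved).
W₁ = 1/(μ₁−λ) = 1/(35.02−23.2) = 0.08460 hr
W₂ = 1/(μ₂−λ) = 1/(30.46−23.2) = 0.13774 hr
W_total = W₁ + W₂ = 0.08460 + 0.13774 = 0.22234 hr

Final: 0.22234 hr


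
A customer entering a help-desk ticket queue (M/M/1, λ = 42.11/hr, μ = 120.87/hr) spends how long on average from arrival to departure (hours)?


W = 1/(μ−λ) = 1/(120.87 − 42.11) = 1/78.76 = 0.01270 hr

Final: 0.01270 hr


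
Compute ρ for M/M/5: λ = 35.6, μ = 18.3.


ρ = λ/(cμ) = 35.6/(5·18.3) = 35.6/91.50 = 0.3891

Final: 0.3891


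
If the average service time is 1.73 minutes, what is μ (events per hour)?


μ = 1/(service time) in consistent units.
1 hour = 60 min, so μ = 60/1.73 = 34.6821 per hour

Final: 34.6821 /hr


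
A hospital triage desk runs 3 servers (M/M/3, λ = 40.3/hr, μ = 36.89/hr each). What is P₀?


a = λ/μ = 40.3/36.89 = 1.0924; ρ = a/c = 0.3641
Σ_{k=0}^{2} a^k/k! (terms k=0..2) = 1.00000 + 1.09244 + 0.59671 = 2.68915
Tail: a^3/(3!(1−ρ)) = 1.30373/(6·0.6359) = 0.34173
P₀ = 1/(2.68915 + 0.34173) = 1/3.03087 = 0.329938

Final: 0.329938


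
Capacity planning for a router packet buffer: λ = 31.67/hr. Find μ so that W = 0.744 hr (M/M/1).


W = 1/(μ−λ) ⇒ μ − λ = 1/W = 1/0.744 = 1.3441
μ = λ + 1/W = 31.67 + 1.3441 = 33.0141 per hr

Final: 33.0141 /hr


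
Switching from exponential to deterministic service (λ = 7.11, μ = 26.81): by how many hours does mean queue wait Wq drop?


ρ = 7.11/26.81 = 0.2652
Wq(M/M/1) = ρ/(μ−λ) = 0.2652/19.70 = 0.01346 hr
Wq(M/D/1) = ρ/(2(μ−λ)) = 0.006731 hr
Savings = 0.01346 − 0.006731 = 0.006731 hr

Final: 0.006731 hr


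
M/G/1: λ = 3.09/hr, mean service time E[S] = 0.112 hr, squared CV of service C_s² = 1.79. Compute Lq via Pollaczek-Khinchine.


ρ = λ·E[S] = 3.09·0.112 = 0.3461
Lq = ρ²(1+C_s²)/(2(1−ρ)) = 0.1198·(1+1.79)/(2·0.6539)
= 0.1198·2.7900/1.3078 = 0.25551

Final: 0.25551


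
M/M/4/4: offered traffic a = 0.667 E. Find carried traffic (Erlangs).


B(4,0.667) = 0.004235 (Erlang-B)
Carried load = a(1 − B) = 0.667·(1 − 0.004235) = 0.667·0.995765 = 0.6642 E

Final: 0.6642 Erlangs


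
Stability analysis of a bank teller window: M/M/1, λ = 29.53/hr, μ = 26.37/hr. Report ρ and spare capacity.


Total capacity cμ = 1·26.37 = 26.37/hr
ρ = λ/(cμ) = 29.53/26.37 = 1.1198
Stable ⇔ ρ < 1: NO
Spare capacity = cμ − λ = 26.37 − 29.53 = -3.16/hr

Final: ρ = 1.1198; unstable; margin = -3.16/hr


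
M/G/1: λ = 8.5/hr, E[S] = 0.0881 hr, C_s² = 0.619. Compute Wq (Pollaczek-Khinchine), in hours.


ρ = λ·E[S] = 8.5·0.0881 = 0.7489
E[S²] = E[S]²(1+C_s²) = 0.0881²·(1+0.619) = 0.012566
Wq = λ·E[S²]/(2(1−ρ)) = 8.5·0.012566/(2·0.2511) = 0.21264 hr

Final: 0.21264 hr


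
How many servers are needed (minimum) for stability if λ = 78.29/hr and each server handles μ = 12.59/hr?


Stability requires cμ > λ ⇔ c > λ/μ.
λ/μ = 78.29/12.59 = 6.2184
Minimum integer c = ⌊6.2184⌋ + 1 = 7
Check: 7·12.59 = 88.13 > 78.29, while 6·12.59 = 75.54 ≤ 78.29

Final: 7 servers


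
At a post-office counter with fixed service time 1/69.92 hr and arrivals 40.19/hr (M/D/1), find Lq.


ρ = 40.19/69.92 = 0.5748
M/D/1: Lq = ρ²/(2(1−ρ)) = 0.3304/(2·0.4252) = 0.38852

Final: 0.38852


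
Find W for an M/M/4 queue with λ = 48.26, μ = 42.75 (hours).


a = 1.1289; ρ = 0.2822; P₀ = 0.322567
Lq = P₀·a^c·ρ/(c!(1−ρ)²) = 0.01196
Wq = Lq/λ = 0.01196/48.26 = 0.0002478 hr
W = Wq + 1/μ = 0.0002478 + 0.02339 = 0.02364 hr

Final: 0.02364 hr


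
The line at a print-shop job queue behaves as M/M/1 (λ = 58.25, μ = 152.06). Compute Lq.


ρ = 58.25/152.06 = 0.3831
Lq = ρ²/(1−ρ) = 0.1467/0.6169 = 0.2379

Final: 0.2379


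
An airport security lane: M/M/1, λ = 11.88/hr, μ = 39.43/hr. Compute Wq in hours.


ρ = 11.88/39.43 = 0.3013
Wq = ρ/(μ−λ) = 0.3013/(39.43 − 11.88) = 0.3013/27.55 = 0.01094 hr

Final: 0.01094 hr


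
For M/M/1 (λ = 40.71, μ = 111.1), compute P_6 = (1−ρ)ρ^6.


ρ = 40.71/111.1 = 0.3664
P_n = (1−ρ)·ρ^n = (1 − 0.3664)·0.3664^6 = 0.6336·0.002421 = 0.001534

Final: 0.001534


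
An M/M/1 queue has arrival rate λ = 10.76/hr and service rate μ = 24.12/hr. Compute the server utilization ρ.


ρ = λ/μ = 10.76/24.12 = 0.4461

Final: 0.4461


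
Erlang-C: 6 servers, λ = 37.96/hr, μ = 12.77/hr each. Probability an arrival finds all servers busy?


a = λ/μ = 2.9726; ρ = a/6 = 0.4954
P₀ = 0.050365 (from M/M/c formula)
C(c,a) = [a^c/(c!(1−ρ))]·P₀ = [689.94082/(720·0.5046)]·0.050365
= 1.89915·0.050365 = 0.095650

Final: 0.095650


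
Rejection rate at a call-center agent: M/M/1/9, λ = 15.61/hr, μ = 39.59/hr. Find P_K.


ρ = λ/μ = 15.61/39.59 = 0.3943
P_K = (1−ρ)ρ^K/(1−ρ^(K+1)) = (0.6057·0.0002303)/(1 − 0.00009082)
= 0.0001395/0.999909 = 0.0001395

Final: 0.0001395


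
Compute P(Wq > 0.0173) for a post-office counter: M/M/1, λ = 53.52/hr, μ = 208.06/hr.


ρ = 53.52/208.06 = 0.2572
P(Wq > t) = ρ·e^{−(μ−λ)t} = 0.2572·e^{−2.6735}
= 0.2572·0.069007 = 0.017751

Final: 0.017751


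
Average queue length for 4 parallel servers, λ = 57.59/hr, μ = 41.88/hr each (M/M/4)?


a = λ/μ = 1.3751; ρ = a/4 = 0.3438
P₀ = 0.251192
Lq = P₀·a^c·ρ / (c!·(1−ρ)²) = 0.251192·3.57570·0.3438/(24·0.43062)
= 0.02988

Final: 0.02988


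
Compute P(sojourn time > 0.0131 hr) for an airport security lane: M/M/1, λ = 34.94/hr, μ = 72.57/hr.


W ~ Exponential(μ−λ) for M/M/1.
μ − λ = 72.57 − 34.94 = 37.6300
P(W > t) = e^{−(μ−λ)t} = e^{−0.4930} = 0.610820

Final: 0.610820


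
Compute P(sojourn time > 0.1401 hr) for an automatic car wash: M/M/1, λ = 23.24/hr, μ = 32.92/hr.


W ~ Exponential(μ−λ) for M/M/1.
μ − λ = 32.92 − 23.24 = 9.6800
P(W > t) = e^{−(μ−λ)t} = e^{−1.3562} = 0.257646

Final: 0.257646


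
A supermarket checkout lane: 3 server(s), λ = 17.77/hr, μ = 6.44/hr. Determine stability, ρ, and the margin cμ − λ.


Total capacity cμ = 3·6.44 = 19.32/hr
ρ = λ/(cμ) = 17.77/19.32 = 0.9198
Stable ⇔ ρ < 1: YES
Spare capacity = cμ − λ = 19.32 − 17.77 = 1.55/hr

Final: ρ = 0.9198; stable; margin = 1.55/hr


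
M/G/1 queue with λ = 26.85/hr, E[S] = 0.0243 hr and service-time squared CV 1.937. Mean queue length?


ρ = λ·E[S] = 26.85·0.0243 = 0.6525
Lq = ρ²(1+C_s²)/(2(1−ρ)) = 0.4257·(1+1.937)/(2·0.3475)
= 0.4257·2.9370/0.6951 = 1.79872

Final: 1.79872


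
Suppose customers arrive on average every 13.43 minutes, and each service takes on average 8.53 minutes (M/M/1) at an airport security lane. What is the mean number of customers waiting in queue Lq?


λ = 60/13.43 = 4.4676 /hr
μ = 60/8.53 = 7.0340 /hr
ρ = λ/μ = 4.4676/7.0340 = 0.6351
Lq = ρ²/(1−ρ) = 0.4034/0.3649 = 1.1057

Final: 1.1057


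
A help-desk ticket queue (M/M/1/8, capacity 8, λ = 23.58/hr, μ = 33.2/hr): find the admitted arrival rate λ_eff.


ρ = 0.7102; P_K = (1−ρ)ρ^8/(1−ρ^9) = 0.019667
λ_eff = λ(1 − P_K) = 23.58·(1 − 0.019667) = 23.58·0.980333 = 23.1163 /hr

Final: 23.1163 /hr


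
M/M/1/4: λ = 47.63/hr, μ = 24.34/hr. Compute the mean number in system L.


ρ = 47.63/24.34 = 1.9569
L = ρ[1 − (K+1)ρ^K + Kρ^(K+1)] / [(1−ρ)(1−ρ^(K+1))]
Numerator: 1.9569·(1 − 5·14.663581 + 4·28.694591) = 83.089226
Denominator: (-0.9569)·(-27.694591) = 26.499878
L = 83.089226/26.499878 = 3.1355

Final: 3.1355


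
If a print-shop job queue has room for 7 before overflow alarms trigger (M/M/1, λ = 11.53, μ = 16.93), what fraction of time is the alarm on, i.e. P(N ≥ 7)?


ρ = 11.53/16.93 = 0.6810
P(N ≥ n) = ρ^n = 0.6810^7 = 0.067953

Final: 0.067953


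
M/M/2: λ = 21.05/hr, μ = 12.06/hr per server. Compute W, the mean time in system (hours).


a = 1.7454; ρ = 0.8727; P₀ = 0.067965
Lq = P₀·a^c·ρ/(c!(1−ρ)²) = 5.57726
Wq = Lq/λ = 5.57726/21.05 = 0.26495 hr
W = Wq + 1/μ = 0.26495 + 0.08292 = 0.34787 hr

Final: 0.34787 hr


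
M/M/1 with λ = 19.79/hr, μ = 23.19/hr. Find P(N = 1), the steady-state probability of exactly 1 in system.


ρ = 19.79/23.19 = 0.8534
P_n = (1−ρ)·ρ^n = (1 − 0.8534)·0.8534^1 = 0.1466·0.853385 = 0.125119

Final: 0.125119


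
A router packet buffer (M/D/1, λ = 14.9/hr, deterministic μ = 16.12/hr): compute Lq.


ρ = 14.9/16.12 = 0.9243
M/D/1: Lq = ρ²/(2(1−ρ)) = 0.8544/(2·0.07568) = 5.64440

Final: 5.64440


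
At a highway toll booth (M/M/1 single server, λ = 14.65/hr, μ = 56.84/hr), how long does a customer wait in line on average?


ρ = 14.65/56.84 = 0.2577
Wq = ρ/(μ−λ) = 0.2577/(56.84 − 14.65) = 0.2577/42.19 = 0.006109 hr

Final: 0.006109 hr


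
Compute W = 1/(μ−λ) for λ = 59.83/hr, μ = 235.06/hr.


W = 1/(μ−λ) = 1/(235.06 − 59.83) = 1/175.23 = 0.005707 hr

Final: 0.005707 hr


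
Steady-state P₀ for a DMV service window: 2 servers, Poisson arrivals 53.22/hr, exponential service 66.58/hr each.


a = λ/μ = 53.22/66.58 = 0.7993; ρ = a/c = 0.3997
Σ_{k=0}^{1} a^k/k! (terms k=0..1) = 1.00000 + 0.79934 = 1.79934
Tail: a^2/(2!(1−ρ)) = 0.63894/(2·0.6003) = 0.53216
P₀ = 1/(1.79934 + 0.53216) = 1/2.33150 = 0.428909

Final: 0.428909


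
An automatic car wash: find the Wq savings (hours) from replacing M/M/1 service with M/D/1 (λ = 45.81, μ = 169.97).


ρ = 45.81/169.97 = 0.2695
Wq(M/M/1) = ρ/(μ−λ) = 0.2695/124.16 = 0.002171 hr
Wq(M/D/1) = ρ/(2(μ−λ)) = 0.001085 hr
Savings = 0.002171 − 0.001085 = 0.001085 hr

Final: 0.001085 hr


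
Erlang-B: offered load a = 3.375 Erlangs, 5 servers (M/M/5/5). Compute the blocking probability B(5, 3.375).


B(c,a) = (a^c/c!) / Σ_{k=0}^{c} a^k/k!
a^5/5! = 3.649116
Σ terms (k=0..5): 1.00000 + 3.37500 + 5.69531 + 6.40723 + 5.40610 + 3.64912 = 25.532752
B = 3.649116/25.532752 = 0.142919

Final: 0.142919


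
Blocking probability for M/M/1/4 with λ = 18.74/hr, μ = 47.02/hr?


ρ = λ/μ = 18.74/47.02 = 0.3986
P_K = (1−ρ)ρ^K/(1−ρ^(K+1)) = (0.6014·0.025232)/(1 − 0.010056)
= 0.015176/0.989944 = 0.015330

Final: 0.015330


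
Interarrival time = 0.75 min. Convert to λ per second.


λ = 1/(interarrival time) in consistent units.
1 second = 0.0166667 min, so λ = 0.0166667/0.75 = 0.02222 per second

Final: 0.02222 /sec


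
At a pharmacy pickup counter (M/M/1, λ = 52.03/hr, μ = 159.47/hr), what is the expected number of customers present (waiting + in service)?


ρ = λ/μ = 52.03/159.47 = 0.3263
L = ρ/(1−ρ) = 0.3263/(1 − 0.3263) = 0.3263/0.6737 = 0.4843

Final: 0.4843


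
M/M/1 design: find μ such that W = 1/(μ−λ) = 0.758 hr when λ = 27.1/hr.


W = 1/(μ−λ) ⇒ μ − λ = 1/W = 1/0.758 = 1.3193
μ = λ + 1/W = 27.1 + 1.3193 = 28.4193 per hr

Final: 28.4193 /hr


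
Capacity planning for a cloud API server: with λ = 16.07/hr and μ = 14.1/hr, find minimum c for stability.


Stability requires cμ > λ ⇔ c > λ/μ.
λ/μ = 16.07/14.1 = 1.1397
Minimum integer c = ⌊1.1397⌋ + 1 = 2
Check: 2·14.1 = 28.20 > 16.07, while 1·14.1 = 14.10 ≤ 16.07

Final: 2 servers


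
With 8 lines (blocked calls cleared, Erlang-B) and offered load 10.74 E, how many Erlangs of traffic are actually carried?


B(8,10.74) = 0.371651 (Erlang-B)
Carried load = a(1 − B) = 10.74·(1 − 0.371651) = 10.74·0.628349 = 6.7485 E

Final: 6.7485 Erlangs


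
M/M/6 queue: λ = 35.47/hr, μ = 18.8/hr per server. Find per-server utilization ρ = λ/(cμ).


ρ = λ/(cμ) = 35.47/(6·18.8) = 35.47/112.80 = 0.3145

Final: 0.3145


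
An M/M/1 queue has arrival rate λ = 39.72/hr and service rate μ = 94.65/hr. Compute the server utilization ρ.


ρ = λ/μ = 39.72/94.65 = 0.4197

Final: 0.4197


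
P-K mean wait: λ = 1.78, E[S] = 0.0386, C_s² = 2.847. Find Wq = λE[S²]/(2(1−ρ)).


ρ = λ·E[S] = 1.78·0.0386 = 0.06871
E[S²] = E[S]²(1+C_s²) = 0.0386²·(1+2.847) = 0.005732
Wq = λ·E[S²]/(2(1−ρ)) = 1.78·0.005732/(2·0.9313) = 0.005478 hr

Final: 0.005478 hr


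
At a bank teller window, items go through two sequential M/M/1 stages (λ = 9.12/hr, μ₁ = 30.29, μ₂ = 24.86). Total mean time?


Each node sees arrival rate λ = 9.12/hr (tandem ⇒ throughput preserved).
W₁ = 1/(μ₁−λ) = 1/(30.29−9.12) = 0.04724 hr
W₂ = 1/(μ₂−λ) = 1/(24.86−9.12) = 0.06353 hr
W_total = W₁ + W₂ = 0.04724 + 0.06353 = 0.11077 hr

Final: 0.11077 hr


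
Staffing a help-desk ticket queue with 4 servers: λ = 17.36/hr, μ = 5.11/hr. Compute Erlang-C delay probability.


a = λ/μ = 3.3973; ρ = a/4 = 0.8493
P₀ = 0.018679 (from M/M/c formula)
C(c,a) = [a^c/(c!(1−ρ))]·P₀ = [133.20339/(24·0.1507)]·0.018679
= 36.83276·0.018679 = 0.688006

Final: 0.688006


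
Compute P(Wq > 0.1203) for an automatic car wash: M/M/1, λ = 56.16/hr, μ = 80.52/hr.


ρ = 56.16/80.52 = 0.6975
P(Wq > t) = ρ·e^{−(μ−λ)t} = 0.6975·e^{−2.9305}
= 0.6975·0.053370 = 0.037224

Final: 0.037224


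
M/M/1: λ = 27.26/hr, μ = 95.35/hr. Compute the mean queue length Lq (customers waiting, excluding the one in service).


ρ = 27.26/95.35 = 0.2859
Lq = ρ²/(1−ρ) = 0.08174/0.7141 = 0.1145

Final: 0.1145


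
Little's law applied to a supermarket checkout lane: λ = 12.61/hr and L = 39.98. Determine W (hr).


W = L/λ = 39.98/12.61 = 3.1705 hr

Final: 3.1705 hr


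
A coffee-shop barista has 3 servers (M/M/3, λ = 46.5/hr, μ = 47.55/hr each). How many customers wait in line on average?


a = λ/μ = 0.9779; ρ = a/3 = 0.3260
P₀ = 0.372117
Lq = P₀·a^c·ρ / (c!·(1−ρ)²) = 0.372117·0.93521·0.3260/(6·0.45431)
= 0.04162

Final: 0.04162


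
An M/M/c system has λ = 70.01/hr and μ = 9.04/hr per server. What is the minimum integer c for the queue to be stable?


Stability requires cμ > λ ⇔ c > λ/μ.
λ/μ = 70.01/9.04 = 7.7445
Minimum integer c = ⌊7.7445⌋ + 1 = 8
Check: 8·9.04 = 72.32 > 70.01, while 7·9.04 = 63.28 ≤ 70.01

Final: 8 servers


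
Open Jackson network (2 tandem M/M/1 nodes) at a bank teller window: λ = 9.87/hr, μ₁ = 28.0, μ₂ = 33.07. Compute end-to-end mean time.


Each node sees arrival rate λ = 9.87/hr (tandem ⇒ throughput preserved).
W₁ = 1/(μ₁−λ) = 1/(28.0−9.87) = 0.05516 hr
W₂ = 1/(μ₂−λ) = 1/(33.07−9.87) = 0.04310 hr
W_total = W₁ + W₂ = 0.05516 + 0.04310 = 0.09826 hr

Final: 0.09826 hr


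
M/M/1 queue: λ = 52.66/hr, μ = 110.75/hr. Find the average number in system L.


ρ = λ/μ = 52.66/110.75 = 0.4755
L = ρ/(1−ρ) = 0.4755/(1 − 0.4755) = 0.4755/0.5245 = 0.9065

Final: 0.9065


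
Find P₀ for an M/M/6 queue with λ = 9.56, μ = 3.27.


a = λ/μ = 9.56/3.27 = 2.9235; ρ = a/c = 0.4873
Σ_{k=0}^{5} a^k/k! (terms k=0..5) = 1.00000 + 2.92355 + 4.27356 + 4.16466 + 3.04389 + 1.77979 = 17.18545
Tail: a^6/(6!(1−ρ)) = 624.39704/(720·0.5127) = 1.69133
P₀ = 1/(17.18545 + 1.69133) = 1/18.87679 = 0.052975

Final: 0.052975


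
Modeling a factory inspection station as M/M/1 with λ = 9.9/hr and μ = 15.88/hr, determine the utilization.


ρ = λ/μ = 9.9/15.88 = 0.6234

Final: 0.6234


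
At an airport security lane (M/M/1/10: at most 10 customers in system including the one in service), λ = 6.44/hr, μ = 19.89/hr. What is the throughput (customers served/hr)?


ρ = 0.3238; P_K = (1−ρ)ρ^10/(1−ρ^11) = 0.000008562
λ_eff = λ(1 − P_K) = 6.44·(1 − 0.000008562) = 6.44·0.999991 = 6.4399 /hr

Final: 6.4399 /hr


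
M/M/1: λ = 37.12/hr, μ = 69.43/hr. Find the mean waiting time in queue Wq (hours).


ρ = 37.12/69.43 = 0.5346
Wq = ρ/(μ−λ) = 0.5346/(69.43 − 37.12) = 0.5346/32.31 = 0.01655 hr

Final: 0.01655 hr


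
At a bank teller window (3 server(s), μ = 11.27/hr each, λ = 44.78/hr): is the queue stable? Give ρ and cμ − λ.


Total capacity cμ = 3·11.27 = 33.81/hr
ρ = λ/(cμ) = 44.78/33.81 = 1.3245
Stable ⇔ ρ < 1: NO
Spare capacity = cμ − λ = 33.81 − 44.78 = -10.97/hr

Final: ρ = 1.3245; unstable; margin = -10.97/hr


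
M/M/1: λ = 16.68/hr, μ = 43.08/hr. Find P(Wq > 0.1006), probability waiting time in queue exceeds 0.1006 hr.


ρ = 16.68/43.08 = 0.3872
P(Wq > t) = ρ·e^{−(μ−λ)t} = 0.3872·e^{−2.6558}
= 0.3872·0.070240 = 0.027196

Final: 0.027196


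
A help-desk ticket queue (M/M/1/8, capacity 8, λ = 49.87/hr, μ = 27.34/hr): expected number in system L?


ρ = 49.87/27.34 = 1.8241
L = ρ[1 − (K+1)ρ^K + Kρ^(K+1)] / [(1−ρ)(1−ρ^(K+1))]
Numerator: 1.8241·(1 − 9·122.553823 + 8·223.546421) = 1252.016014
Denominator: (-0.8241)·(-222.546421) = 183.393229
L = 1252.016014/183.393229 = 6.8269

Final: 6.8269


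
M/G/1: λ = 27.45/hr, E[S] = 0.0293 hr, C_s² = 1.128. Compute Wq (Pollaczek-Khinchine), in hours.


ρ = λ·E[S] = 27.45·0.0293 = 0.8043
E[S²] = E[S]²(1+C_s²) = 0.0293²·(1+1.128) = 0.001827
Wq = λ·E[S²]/(2(1−ρ)) = 27.45·0.001827/(2·0.1957) = 0.12811 hr

Final: 0.12811 hr


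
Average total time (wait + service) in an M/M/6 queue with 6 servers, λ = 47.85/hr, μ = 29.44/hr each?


a = 1.6253; ρ = 0.2709; P₀ = 0.196763
Lq = P₀·a^c·ρ/(c!(1−ρ)²) = 0.002567
Wq = Lq/λ = 0.002567/47.85 = 0.00005365 hr
W = Wq + 1/μ = 0.00005365 + 0.03397 = 0.03402 hr

Final: 0.03402 hr


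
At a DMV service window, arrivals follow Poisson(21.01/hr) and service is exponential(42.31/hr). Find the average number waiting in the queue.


ρ = 21.01/42.31 = 0.4966
Lq = ρ²/(1−ρ) = 0.2466/0.5034 = 0.4898

Final: 0.4898


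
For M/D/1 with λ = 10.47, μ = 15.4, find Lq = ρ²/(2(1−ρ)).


ρ = 10.47/15.4 = 0.6799
M/D/1: Lq = ρ²/(2(1−ρ)) = 0.4622/(2·0.3201) = 0.72193

Final: 0.72193


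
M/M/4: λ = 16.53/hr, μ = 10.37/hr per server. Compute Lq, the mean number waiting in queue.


a = λ/μ = 1.5940; ρ = a/4 = 0.3985
P₀ = 0.200531
Lq = P₀·a^c·ρ / (c!·(1−ρ)²) = 0.200531·6.45619·0.3985/(24·0.36180)
= 0.05942

Final: 0.05942


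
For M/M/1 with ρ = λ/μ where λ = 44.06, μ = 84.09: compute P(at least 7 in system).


ρ = 44.06/84.09 = 0.5240
P(N ≥ n) = ρ^n = 0.5240^7 = 0.010842

Final: 0.010842


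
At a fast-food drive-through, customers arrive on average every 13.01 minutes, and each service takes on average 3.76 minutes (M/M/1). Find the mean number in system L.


λ = 60/13.01 = 4.6118 /hr
μ = 60/3.76 = 15.9574 /hr
ρ = λ/μ = 4.6118/15.9574 = 0.2890
L = ρ/(1−ρ) = 0.2890/0.7110 = 0.4065

Final: 0.4065


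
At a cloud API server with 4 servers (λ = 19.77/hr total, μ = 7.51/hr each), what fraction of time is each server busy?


ρ = λ/(cμ) = 19.77/(4·7.51) = 19.77/30.04 = 0.6581

Final: 0.6581


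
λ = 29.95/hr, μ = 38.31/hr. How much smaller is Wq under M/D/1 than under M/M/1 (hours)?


ρ = 29.95/38.31 = 0.7818
Wq(M/M/1) = ρ/(μ−λ) = 0.7818/8.36 = 0.09351 hr
Wq(M/D/1) = ρ/(2(μ−λ)) = 0.04676 hr
Savings = 0.09351 − 0.04676 = 0.04676 hr

Final: 0.04676 hr


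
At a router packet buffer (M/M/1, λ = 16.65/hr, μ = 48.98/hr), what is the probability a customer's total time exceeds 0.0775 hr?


W ~ Exponential(μ−λ) for M/M/1.
μ − λ = 48.98 − 16.65 = 32.3300
P(W > t) = e^{−(μ−λ)t} = e^{−2.5056} = 0.081629

Final: 0.081629


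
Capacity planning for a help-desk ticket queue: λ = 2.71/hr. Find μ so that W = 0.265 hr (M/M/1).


W = 1/(μ−λ) ⇒ μ − λ = 1/W = 1/0.265 = 3.7736
μ = λ + 1/W = 2.71 + 3.7736 = 6.4836 per hr

Final: 6.4836 /hr


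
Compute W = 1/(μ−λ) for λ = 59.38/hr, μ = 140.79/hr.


W = 1/(μ−λ) = 1/(140.79 − 59.38) = 1/81.41 = 0.01228 hr

Final: 0.01228 hr


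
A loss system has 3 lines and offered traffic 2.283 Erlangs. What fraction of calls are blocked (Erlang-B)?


B(c,a) = (a^c/c!) / Σ_{k=0}^{c} a^k/k!
a^3/3! = 1.983200
Σ terms (k=0..3): 1.00000 + 2.28300 + 2.60604 + 1.98320 = 7.872244
B = 1.983200/7.872244 = 0.251923

Final: 0.251923


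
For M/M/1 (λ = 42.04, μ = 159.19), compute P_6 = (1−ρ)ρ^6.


ρ = 42.04/159.19 = 0.2641
P_n = (1−ρ)·ρ^n = (1 − 0.2641)·0.2641^6 = 0.7359·0.0003392 = 0.0002496

Final: 0.0002496


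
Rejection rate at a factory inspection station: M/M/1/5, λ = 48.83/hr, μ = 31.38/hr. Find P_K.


ρ = λ/μ = 48.83/31.38 = 1.5561
P_K = (1−ρ)ρ^K/(1−ρ^(K+1)) = (-0.5561·9.123656)/(1 − 14.197200)
= -5.073544/-13.197200 = 0.384441

Final: 0.384441


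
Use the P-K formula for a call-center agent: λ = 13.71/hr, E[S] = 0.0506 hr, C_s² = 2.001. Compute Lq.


ρ = λ·E[S] = 13.71·0.0506 = 0.6937
Lq = ρ²(1+C_s²)/(2(1−ρ)) = 0.4813·(1+2.001)/(2·0.3063)
= 0.4813·3.0010/0.6125 = 2.35777

Final: 2.35777


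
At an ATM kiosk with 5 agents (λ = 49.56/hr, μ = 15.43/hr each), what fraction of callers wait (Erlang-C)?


a = λ/μ = 3.2119; ρ = a/5 = 0.6424
P₀ = 0.036639 (from M/M/c formula)
C(c,a) = [a^c/(c!(1−ρ))]·P₀ = [341.84313/(120·0.3576)]·0.036639
= 7.96581·0.036639 = 0.291861

Final: 0.291861


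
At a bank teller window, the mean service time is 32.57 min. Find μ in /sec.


μ = 1/(service time) in consistent units.
1 second = 0.0166667 min, so μ = 0.0166667/32.57 = 0.0005117 per second

Final: 0.0005117 /sec


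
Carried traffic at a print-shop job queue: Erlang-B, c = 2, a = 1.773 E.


B(2,1.773) = 0.361761 (Erlang-B)
Carried load = a(1 − B) = 1.773·(1 − 0.361761) = 1.773·0.638239 = 1.1316 E

Final: 1.1316 Erlangs


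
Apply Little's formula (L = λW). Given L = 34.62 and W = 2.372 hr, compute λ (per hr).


λ = L/W = 34.62/2.372 = 14.5953 /hr

Final: 14.5953 /hr


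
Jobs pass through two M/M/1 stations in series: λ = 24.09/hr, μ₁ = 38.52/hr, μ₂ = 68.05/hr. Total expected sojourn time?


Each node sees arrival rate λ = 24.09/hr (tandem ⇒ throughput preserved).
W₁ = 1/(μ₁−λ) = 1/(38.52−24.09) = 0.06930 hr
W₂ = 1/(μ₂−λ) = 1/(68.05−24.09) = 0.02275 hr
W_total = W₁ + W₂ = 0.06930 + 0.02275 = 0.09205 hr

Final: 0.09205 hr


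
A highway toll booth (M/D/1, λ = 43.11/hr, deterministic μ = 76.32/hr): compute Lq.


ρ = 43.11/76.32 = 0.5649
M/D/1: Lq = ρ²/(2(1−ρ)) = 0.3191/(2·0.4351) = 0.36662

Final: 0.36662


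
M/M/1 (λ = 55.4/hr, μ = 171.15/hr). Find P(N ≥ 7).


ρ = 55.4/171.15 = 0.3237
P(N ≥ n) = ρ^n = 0.3237^7 = 0.0003723

Final: 0.0003723


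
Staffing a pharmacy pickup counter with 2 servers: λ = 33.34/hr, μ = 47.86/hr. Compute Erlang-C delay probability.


a = λ/μ = 0.6966; ρ = a/2 = 0.3483
P₀ = 0.483341 (from M/M/c formula)
C(c,a) = [a^c/(c!(1−ρ))]·P₀ = [0.48527/(2·0.6517)]·0.483341
= 0.37232·0.483341 = 0.179956

Final: 0.179956


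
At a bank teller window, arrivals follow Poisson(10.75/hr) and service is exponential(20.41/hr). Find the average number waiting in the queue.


ρ = 10.75/20.41 = 0.5267
Lq = ρ²/(1−ρ) = 0.2774/0.4733 = 0.5861

Final: 0.5861


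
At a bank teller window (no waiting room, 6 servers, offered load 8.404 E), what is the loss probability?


B(c,a) = (a^c/c!) / Σ_{k=0}^{c} a^k/k!
a^6/6! = 489.309633
Σ terms (k=0..6): 1.00000 + 8.40400 + 35.31361 + 98.92519 + 207.84182 + 349.34053 + 489.30963 = 1190.134775
B = 489.309633/1190.134775 = 0.411138

Final: 0.411138


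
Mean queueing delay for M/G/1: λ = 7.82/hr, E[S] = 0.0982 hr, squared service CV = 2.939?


ρ = λ·E[S] = 7.82·0.0982 = 0.7679
E[S²] = E[S]²(1+C_s²) = 0.0982²·(1+2.939) = 0.037985
Wq = λ·E[S²]/(2(1−ρ)) = 7.82·0.037985/(2·0.2321) = 0.63996 hr

Final: 0.63996 hr


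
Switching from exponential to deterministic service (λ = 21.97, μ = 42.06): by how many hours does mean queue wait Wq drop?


ρ = 21.97/42.06 = 0.5223
Wq(M/M/1) = ρ/(μ−λ) = 0.5223/20.09 = 0.02600 hr
Wq(M/D/1) = ρ/(2(μ−λ)) = 0.01300 hr
Savings = 0.02600 − 0.01300 = 0.01300 hr

Final: 0.01300 hr


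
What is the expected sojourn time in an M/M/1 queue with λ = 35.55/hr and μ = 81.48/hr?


W = 1/(μ−λ) = 1/(81.48 − 35.55) = 1/45.93 = 0.02177 hr

Final: 0.02177 hr


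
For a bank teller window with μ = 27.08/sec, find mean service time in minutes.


Mean service time = 1/μ = 1/27.08 second = 0.03693 second
In minutes: 0.03693 × 0.0166667 = 0.0006155 min

Final: 0.0006155 min


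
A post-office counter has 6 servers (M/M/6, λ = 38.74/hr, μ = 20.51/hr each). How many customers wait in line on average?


a = λ/μ = 1.8888; ρ = a/6 = 0.3148
P₀ = 0.151090
Lq = P₀·a^c·ρ / (c!·(1−ρ)²) = 0.151090·45.41128·0.3148/(720·0.46949)
= 0.006390

Final: 0.006390


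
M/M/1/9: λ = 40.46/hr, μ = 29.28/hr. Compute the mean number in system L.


ρ = 40.46/29.28 = 1.3818
L = ρ[1 − (K+1)ρ^K + Kρ^(K+1)] / [(1−ρ)(1−ρ^(K+1))]
Numerator: 1.3818·(1 − 10·18.369327 + 9·25.383299) = 63.227614
Denominator: (-0.3818)·(-24.383299) = 9.310290
L = 63.227614/9.310290 = 6.7912

Final: 6.7912


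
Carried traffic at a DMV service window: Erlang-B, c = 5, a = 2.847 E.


B(5,2.847) = 0.097163 (Erlang-B)
Carried load = a(1 − B) = 2.847·(1 − 0.097163) = 2.847·0.902837 = 2.5704 E

Final: 2.5704 Erlangs


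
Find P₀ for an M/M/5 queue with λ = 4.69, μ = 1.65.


a = λ/μ = 4.69/1.65 = 2.8424; ρ = a/c = 0.5685
Σ_{k=0}^{4} a^k/k! (terms k=0..4) = 1.00000 + 2.84242 + 4.03969 + 3.82750 + 2.71985 = 14.42946
Tail: a^5/(5!(1−ρ)) = 185.54297/(120·0.4315) = 3.58317
P₀ = 1/(14.42946 + 3.58317) = 1/18.01263 = 0.055517

Final: 0.055517


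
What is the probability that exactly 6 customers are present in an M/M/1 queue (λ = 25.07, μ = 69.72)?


ρ = 25.07/69.72 = 0.3596
P_n = (1−ρ)·ρ^n = (1 − 0.3596)·0.3596^6 = 0.6404·0.002162 = 0.001384

Final: 0.001384


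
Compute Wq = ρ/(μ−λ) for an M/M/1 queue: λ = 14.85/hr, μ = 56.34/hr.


ρ = 14.85/56.34 = 0.2636
Wq = ρ/(μ−λ) = 0.2636/(56.34 − 14.85) = 0.2636/41.49 = 0.006353 hr

Final: 0.006353 hr


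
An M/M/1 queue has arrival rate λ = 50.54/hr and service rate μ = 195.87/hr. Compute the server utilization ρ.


ρ = λ/μ = 50.54/195.87 = 0.2580

Final: 0.2580


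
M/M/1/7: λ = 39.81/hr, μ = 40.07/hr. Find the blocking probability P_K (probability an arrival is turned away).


ρ = λ/μ = 39.81/40.07 = 0.9935
P_K = (1−ρ)ρ^K/(1−ρ^(K+1)) = (0.006489·0.955454)/(1 − 0.949255)
= 0.006200/0.050745 = 0.122171

Final: 0.122171


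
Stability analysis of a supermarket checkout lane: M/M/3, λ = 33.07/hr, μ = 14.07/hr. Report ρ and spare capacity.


Total capacity cμ = 3·14.07 = 42.21/hr
ρ = λ/(cμ) = 33.07/42.21 = 0.7835
Stable ⇔ ρ < 1: YES
Spare capacity = cμ − λ = 42.21 − 33.07 = 9.14/hr

Final: ρ = 0.7835; stable; margin = 9.14/hr


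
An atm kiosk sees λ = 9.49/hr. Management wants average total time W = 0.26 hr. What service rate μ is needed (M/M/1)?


W = 1/(μ−λ) ⇒ μ − λ = 1/W = 1/0.26 = 3.8462
μ = λ + 1/W = 9.49 + 3.8462 = 13.3362 per hr

Final: 13.3362 /hr


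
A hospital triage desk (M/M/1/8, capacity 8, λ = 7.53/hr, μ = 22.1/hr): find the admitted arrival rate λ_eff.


ρ = 0.3407; P_K = (1−ρ)ρ^8/(1−ρ^9) = 0.0001198
λ_eff = λ(1 − P_K) = 7.53·(1 − 0.0001198) = 7.53·0.999880 = 7.5291 /hr

Final: 7.5291 /hr


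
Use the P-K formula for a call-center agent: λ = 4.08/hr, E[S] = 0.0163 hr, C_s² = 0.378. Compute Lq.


ρ = λ·E[S] = 4.08·0.0163 = 0.06650
Lq = ρ²(1+C_s²)/(2(1−ρ)) = 0.004423·(1+0.378)/(2·0.9335)
= 0.004423·1.3780/1.8670 = 0.003264

Final: 0.003264


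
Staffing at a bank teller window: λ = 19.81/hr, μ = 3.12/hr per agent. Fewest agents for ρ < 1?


Stability requires cμ > λ ⇔ c > λ/μ.
λ/μ = 19.81/3.12 = 6.3494
Minimum integer c = ⌊6.3494⌋ + 1 = 7
Check: 7·3.12 = 21.84 > 19.81, while 6·3.12 = 18.72 ≤ 19.81

Final: 7 servers


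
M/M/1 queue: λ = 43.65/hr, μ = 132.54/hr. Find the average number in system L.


ρ = λ/μ = 43.65/132.54 = 0.3293
L = ρ/(1−ρ) = 0.3293/(1 − 0.3293) = 0.3293/0.6707 = 0.4911

Final: 0.4911


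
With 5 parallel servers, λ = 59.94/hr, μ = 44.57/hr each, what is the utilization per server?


ρ = λ/(cμ) = 59.94/(5·44.57) = 59.94/222.85 = 0.2690

Final: 0.2690


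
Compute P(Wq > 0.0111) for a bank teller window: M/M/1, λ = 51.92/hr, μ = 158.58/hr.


ρ = 51.92/158.58 = 0.3274
P(Wq > t) = ρ·e^{−(μ−λ)t} = 0.3274·e^{−1.1839}
= 0.3274·0.306075 = 0.100211

Final: 0.100211


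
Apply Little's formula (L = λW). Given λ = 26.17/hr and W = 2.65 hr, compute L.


L = λW = 26.17·2.65 = 69.3505

Final: 69.3505


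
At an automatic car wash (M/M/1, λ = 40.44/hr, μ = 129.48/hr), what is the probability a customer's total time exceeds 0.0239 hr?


W ~ Exponential(μ−λ) for M/M/1.
μ − λ = 129.48 − 40.44 = 89.0400
P(W > t) = e^{−(μ−λ)t} = e^{−2.1281} = 0.119069

Final: 0.119069


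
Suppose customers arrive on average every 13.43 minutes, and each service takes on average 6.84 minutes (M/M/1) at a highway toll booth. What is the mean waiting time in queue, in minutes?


λ = 60/13.43 = 4.4676 /hr
μ = 60/6.84 = 8.7719 /hr
ρ = λ/μ = 4.4676/8.7719 = 0.5093
Wq = ρ/(μ−λ) = 0.5093/(8.7719−4.4676) = 0.11832 hr
In minutes: 0.11832·60 = 7.099 min

Final: 7.099 min


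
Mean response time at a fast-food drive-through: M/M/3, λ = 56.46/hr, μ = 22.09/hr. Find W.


a = 2.5559; ρ = 0.8520; P₀ = 0.039030
Lq = P₀·a^c·ρ/(c!(1−ρ)²) = 4.22285
Wq = Lq/λ = 4.22285/56.46 = 0.07479 hr
W = Wq + 1/μ = 0.07479 + 0.04527 = 0.12006 hr

Final: 0.12006 hr


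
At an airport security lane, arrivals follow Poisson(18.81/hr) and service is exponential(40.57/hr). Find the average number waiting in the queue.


ρ = 18.81/40.57 = 0.4636
Lq = ρ²/(1−ρ) = 0.2150/0.5364 = 0.4008

Final: 0.4008


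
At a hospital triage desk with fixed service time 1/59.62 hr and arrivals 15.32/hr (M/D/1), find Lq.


ρ = 15.32/59.62 = 0.2570
M/D/1: Lq = ρ²/(2(1−ρ)) = 0.06603/(2·0.7430) = 0.04443

Final: 0.04443


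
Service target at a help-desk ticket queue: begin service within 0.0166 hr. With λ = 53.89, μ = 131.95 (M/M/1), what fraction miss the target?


ρ = 53.89/131.95 = 0.4084
P(Wq > t) = ρ·e^{−(μ−λ)t} = 0.4084·e^{−1.2958}
= 0.4084·0.273680 = 0.111774

Final: 0.111774


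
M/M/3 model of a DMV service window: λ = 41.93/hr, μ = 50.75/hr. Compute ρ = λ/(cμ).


ρ = λ/(cμ) = 41.93/(3·50.75) = 41.93/152.25 = 0.2754

Final: 0.2754


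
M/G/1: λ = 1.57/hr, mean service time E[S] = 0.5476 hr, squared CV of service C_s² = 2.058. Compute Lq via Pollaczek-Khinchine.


ρ = λ·E[S] = 1.57·0.5476 = 0.8597
Lq = ρ²(1+C_s²)/(2(1−ρ)) = 0.7391·(1+2.058)/(2·0.1403)
= 0.7391·3.0580/0.2805 = 8.05703

Final: 8.05703


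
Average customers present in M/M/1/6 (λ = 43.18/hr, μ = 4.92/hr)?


ρ = 43.18/4.92 = 8.7764
L = ρ[1 − (K+1)ρ^K + Kρ^(K+1)] / [(1−ρ)(1−ρ^(K+1))]
Numerator: 8.7764·(1 − 7·456988.436958 + 6·4010723.721106) = 183123784.530326
Denominator: (-7.7764)·(-4010722.721106) = 31189075.469412
L = 183123784.530326/31189075.469412 = 5.8714

Final: 5.8714


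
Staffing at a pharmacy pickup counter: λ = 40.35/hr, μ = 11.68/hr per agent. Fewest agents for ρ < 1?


Stability requires cμ > λ ⇔ c > λ/μ.
λ/μ = 40.35/11.68 = 3.4546
Minimum integer c = ⌊3.4546⌋ + 1 = 4
Check: 4·11.68 = 46.72 > 40.35, while 3·11.68 = 35.04 ≤ 40.35

Final: 4 servers


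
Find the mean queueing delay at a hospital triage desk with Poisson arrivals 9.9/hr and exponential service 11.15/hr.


ρ = 9.9/11.15 = 0.8879
Wq = ρ/(μ−λ) = 0.8879/(11.15 − 9.9) = 0.8879/1.25 = 0.7103 hr

Final: 0.7103 hr


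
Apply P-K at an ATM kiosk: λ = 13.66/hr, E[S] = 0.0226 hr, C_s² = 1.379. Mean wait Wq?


ρ = λ·E[S] = 13.66·0.0226 = 0.3087
E[S²] = E[S]²(1+C_s²) = 0.0226²·(1+1.379) = 0.001215
Wq = λ·E[S²]/(2(1−ρ)) = 13.66·0.001215/(2·0.6913) = 0.01201 hr

Final: 0.01201 hr


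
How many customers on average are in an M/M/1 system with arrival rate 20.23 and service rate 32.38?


ρ = λ/μ = 20.23/32.38 = 0.6248
L = ρ/(1−ρ) = 0.6248/(1 − 0.6248) = 0.6248/0.3752 = 1.6650

Final: 1.6650


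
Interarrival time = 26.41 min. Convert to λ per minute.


λ = 1/(interarrival time) in consistent units.
1 minute = 1 min, so λ = 1/26.41 = 0.03786 per minute

Final: 0.03786 /min


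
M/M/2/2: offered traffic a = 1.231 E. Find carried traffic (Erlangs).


B(2,1.231) = 0.253517 (Erlang-B)
Carried load = a(1 − B) = 1.231·(1 − 0.253517) = 1.231·0.746483 = 0.9189 E

Final: 0.9189 Erlangs


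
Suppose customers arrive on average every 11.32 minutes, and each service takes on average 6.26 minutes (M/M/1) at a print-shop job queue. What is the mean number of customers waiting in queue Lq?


λ = 60/11.32 = 5.3004 /hr
μ = 60/6.26 = 9.5847 /hr
ρ = λ/μ = 5.3004/9.5847 = 0.5530
Lq = ρ²/(1−ρ) = 0.3058/0.4470 = 0.6842

Final: 0.6842


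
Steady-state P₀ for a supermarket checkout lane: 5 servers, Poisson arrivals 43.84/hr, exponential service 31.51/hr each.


a = λ/μ = 43.84/31.51 = 1.3913; ρ = a/c = 0.2783
Σ_{k=0}^{4} a^k/k! (terms k=0..4) = 1.00000 + 1.39130 + 0.96786 + 0.44886 + 0.15613 = 3.96416
Tail: a^5/(5!(1−ρ)) = 5.21328/(120·0.7217) = 0.06019
P₀ = 1/(3.96416 + 0.06019) = 1/4.02435 = 0.248487

Final: 0.248487


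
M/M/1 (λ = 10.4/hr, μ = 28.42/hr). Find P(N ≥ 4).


ρ = 10.4/28.42 = 0.3659
P(N ≥ n) = ρ^n = 0.3659^4 = 0.017932

Final: 0.017932


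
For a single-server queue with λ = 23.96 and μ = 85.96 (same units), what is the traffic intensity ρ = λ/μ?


ρ = λ/μ = 23.96/85.96 = 0.2787

Final: 0.2787


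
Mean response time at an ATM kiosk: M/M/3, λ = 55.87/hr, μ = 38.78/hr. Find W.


a = 1.4407; ρ = 0.4802; P₀ = 0.225360
Lq = P₀·a^c·ρ/(c!(1−ρ)²) = 0.19965
Wq = Lq/λ = 0.19965/55.87 = 0.003573 hr
W = Wq + 1/μ = 0.003573 + 0.02579 = 0.02936 hr

Final: 0.02936 hr


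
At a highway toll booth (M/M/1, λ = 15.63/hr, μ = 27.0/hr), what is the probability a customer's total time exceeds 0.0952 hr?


W ~ Exponential(μ−λ) for M/M/1.
μ − λ = 27.0 − 15.63 = 11.3700
P(W > t) = e^{−(μ−λ)t} = e^{−1.0824} = 0.338773

Final: 0.338773


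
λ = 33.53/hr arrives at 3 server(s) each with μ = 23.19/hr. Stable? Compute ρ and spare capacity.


Total capacity cμ = 3·23.19 = 69.57/hr
ρ = λ/(cμ) = 33.53/69.57 = 0.4820
Stable ⇔ ρ < 1: YES
Spare capacity = cμ − λ = 69.57 − 33.53 = 36.04/hr

Final: ρ = 0.4820; stable; margin = 36.04/hr


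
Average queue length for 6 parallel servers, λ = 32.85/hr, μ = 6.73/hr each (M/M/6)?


a = λ/μ = 4.8811; ρ = a/6 = 0.8135
P₀ = 0.005416
Lq = P₀·a^c·ρ / (c!·(1−ρ)²) = 0.005416·13524.51992·0.8135/(720·0.03477)
= 2.37988

Final: 2.37988


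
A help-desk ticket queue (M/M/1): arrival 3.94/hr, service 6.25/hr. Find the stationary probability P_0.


ρ = 3.94/6.25 = 0.6304
P_n = (1−ρ)·ρ^n = (1 − 0.6304)·0.6304^0 = 0.3696·1.000000 = 0.369600

Final: 0.369600


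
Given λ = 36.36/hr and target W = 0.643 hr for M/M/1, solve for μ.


W = 1/(μ−λ) ⇒ μ − λ = 1/W = 1/0.643 = 1.5552
μ = λ + 1/W = 36.36 + 1.5552 = 37.9152 per hr

Final: 37.9152 /hr


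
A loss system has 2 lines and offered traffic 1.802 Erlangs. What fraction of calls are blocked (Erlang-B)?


B(c,a) = (a^c/c!) / Σ_{k=0}^{c} a^k/k!
a^2/2! = 1.623602
Σ terms (k=0..2): 1.00000 + 1.80200 + 1.62360 = 4.425602
B = 1.623602/4.425602 = 0.366866

Final: 0.366866


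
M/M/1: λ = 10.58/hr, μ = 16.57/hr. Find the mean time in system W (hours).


W = 1/(μ−λ) = 1/(16.57 − 10.58) = 1/5.99 = 0.1669 hr

Final: 0.1669 hr


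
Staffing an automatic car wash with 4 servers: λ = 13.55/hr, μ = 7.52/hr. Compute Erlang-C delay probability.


a = λ/μ = 1.8019; ρ = a/4 = 0.4505
P₀ = 0.161304 (from M/M/c formula)
C(c,a) = [a^c/(c!(1−ρ))]·P₀ = [10.54110/(24·0.5495)]·0.161304
= 0.79924·0.161304 = 0.128921

Final: 0.128921


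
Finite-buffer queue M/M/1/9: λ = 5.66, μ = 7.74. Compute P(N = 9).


ρ = λ/μ = 5.66/7.74 = 0.7313
P_K = (1−ρ)ρ^K/(1−ρ^(K+1)) = (0.2687·0.059797)/(1 − 0.043728)
= 0.016069/0.956272 = 0.016804

Final: 0.016804


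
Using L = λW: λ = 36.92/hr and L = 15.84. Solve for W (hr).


W = L/λ = 15.84/36.92 = 0.4290 hr

Final: 0.4290 hr


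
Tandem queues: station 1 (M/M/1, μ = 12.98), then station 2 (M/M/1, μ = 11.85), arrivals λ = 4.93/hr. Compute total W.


Each node sees arrival rate λ = 4.93/hr (tandem ⇒ throughput preserved).
W₁ = 1/(μ₁−λ) = 1/(12.98−4.93) = 0.12422 hr
W₂ = 1/(μ₂−λ) = 1/(11.85−4.93) = 0.14451 hr
W_total = W₁ + W₂ = 0.12422 + 0.14451 = 0.26873 hr

Final: 0.26873 hr


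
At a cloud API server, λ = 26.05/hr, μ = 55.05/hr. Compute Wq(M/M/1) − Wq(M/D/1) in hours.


ρ = 26.05/55.05 = 0.4732
Wq(M/M/1) = ρ/(μ−λ) = 0.4732/29.00 = 0.01632 hr
Wq(M/D/1) = ρ/(2(μ−λ)) = 0.008159 hr
Savings = 0.01632 − 0.008159 = 0.008159 hr

Final: 0.008159 hr


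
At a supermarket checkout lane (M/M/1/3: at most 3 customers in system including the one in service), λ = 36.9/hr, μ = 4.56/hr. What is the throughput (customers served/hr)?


ρ = 8.0921; P_K = (1−ρ)ρ^3/(1−ρ^4) = 0.876627
λ_eff = λ(1 − P_K) = 36.9·(1 − 0.876627) = 36.9·0.123373 = 4.5525 /hr

Final: 4.5525 /hr


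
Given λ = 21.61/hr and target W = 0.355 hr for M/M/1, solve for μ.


W = 1/(μ−λ) ⇒ μ − λ = 1/W = 1/0.355 = 2.8169
μ = λ + 1/W = 21.61 + 2.8169 = 24.4269 per hr

Final: 24.4269 /hr


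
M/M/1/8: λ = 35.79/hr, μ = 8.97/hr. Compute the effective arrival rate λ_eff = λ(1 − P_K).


ρ = 3.9900; P_K = (1−ρ)ρ^8/(1−ρ^9) = 0.749374
λ_eff = λ(1 − P_K) = 35.79·(1 − 0.749374) = 35.79·0.250626 = 8.9699 /hr

Final: 8.9699 /hr
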